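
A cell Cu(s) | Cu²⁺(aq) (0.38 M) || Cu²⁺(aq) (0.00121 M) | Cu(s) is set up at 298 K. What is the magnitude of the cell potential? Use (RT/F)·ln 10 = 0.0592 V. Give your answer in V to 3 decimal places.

0.074 V

For a concentration cell E°cell = 0, since both electrodes use the same couple.
The compartment with the higher Cu²⁺(aq) concentration (0.38 M) acts as the cathode; ions are reduced there and produced at the dilute (0.00121 M) anode.
With n = 2, Ecell = −(0.0592/2)·log([dilute]/[conc]) = −(0.0592/2)·log(0.00121/0.38) = +0.074 V.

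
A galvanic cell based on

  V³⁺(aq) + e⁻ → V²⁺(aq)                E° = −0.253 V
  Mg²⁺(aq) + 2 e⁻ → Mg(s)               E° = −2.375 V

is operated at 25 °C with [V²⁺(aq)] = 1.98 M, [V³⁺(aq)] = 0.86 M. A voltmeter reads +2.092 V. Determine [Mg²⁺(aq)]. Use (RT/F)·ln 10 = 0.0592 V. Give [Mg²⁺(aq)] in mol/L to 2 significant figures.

1.9 M

With V³⁺/V²⁺ at the cathode and Mg²⁺/Mg at the anode, E°cell = −0.253 − (−2.375) = +2.122 V (n = 2).
Rearranging E = E° − (0.0592/n)·log Q gives log Q = 2(+2.122 − (+2.092))/0.0592 = 1.014.
For 2 V³⁺(aq) + Mg(s) → 2 V²⁺(aq) + Mg²⁺(aq), the reaction quotient is Q = ([V²⁺(aq)]^2·[Mg²⁺(aq)]) / [V³⁺(aq)]^2.
Solving for the unknown gives log [Mg²⁺(aq)] = 0.290, so [Mg²⁺(aq)] ≈ 1.9 M.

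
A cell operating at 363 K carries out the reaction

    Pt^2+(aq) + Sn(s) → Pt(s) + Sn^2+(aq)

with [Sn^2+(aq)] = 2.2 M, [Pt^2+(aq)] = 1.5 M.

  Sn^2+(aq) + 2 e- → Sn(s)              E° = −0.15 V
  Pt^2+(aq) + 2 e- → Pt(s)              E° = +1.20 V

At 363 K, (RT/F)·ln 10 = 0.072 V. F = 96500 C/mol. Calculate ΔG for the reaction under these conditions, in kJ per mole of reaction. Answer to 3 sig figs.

−259 kJ/mol

E°cell = +1.20 − (−0.15) = +1.35 V; the balanced reaction transfers n = 2 electrons.
Here Q = [Sn^2+(aq)] / [Pt^2+(aq)] = 1.47 (log Q = 0.166), giving E = +1.35 − (0.072/2)·(0.166) = +1.3440 V.
Then ΔG = −nFE = −2 × 96500 × +1.3440 J/mol = −259 kJ/mol.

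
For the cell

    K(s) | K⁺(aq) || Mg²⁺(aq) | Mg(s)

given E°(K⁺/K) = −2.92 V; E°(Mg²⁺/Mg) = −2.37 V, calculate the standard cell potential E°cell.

By convention the left-hand electrode in cell notation is the anode (oxidation) and the right-hand electrode is the cathode (reduction).
E°cell = E°(right) − E°(left) = −2.37 − (−2.92) = +0.55 V.

+0.55 V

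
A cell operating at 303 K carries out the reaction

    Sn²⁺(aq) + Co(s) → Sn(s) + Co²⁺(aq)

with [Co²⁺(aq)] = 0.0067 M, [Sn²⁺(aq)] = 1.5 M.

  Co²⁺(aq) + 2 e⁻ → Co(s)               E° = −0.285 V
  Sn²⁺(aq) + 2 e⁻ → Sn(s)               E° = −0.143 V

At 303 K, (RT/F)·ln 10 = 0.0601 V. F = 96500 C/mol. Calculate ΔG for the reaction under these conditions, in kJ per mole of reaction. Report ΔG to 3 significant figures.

With Sn²⁺/Sn reduced at the cathode, E°cell = −0.143 − (−0.285) = +0.142 V and n = 2.
Q = [Co²⁺(aq)] / [Sn²⁺(aq)] = 0.00447, so log Q = −2.350 and E = +0.142 − (0.0601/2)(−2.350) = +0.2126 V.
Then ΔG = −nFE = −2 × 96500 × +0.2126 J/mol = −41.0 kJ/mol.

−41.0 kJ/mol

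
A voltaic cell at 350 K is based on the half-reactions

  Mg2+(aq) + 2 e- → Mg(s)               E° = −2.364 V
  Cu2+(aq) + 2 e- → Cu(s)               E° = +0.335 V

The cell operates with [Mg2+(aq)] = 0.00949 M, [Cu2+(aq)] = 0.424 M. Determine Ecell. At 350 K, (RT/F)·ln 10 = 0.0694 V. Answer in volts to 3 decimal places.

The Cu²⁺/Cu couple has the more positive E°, so it is the cathode; Mg²⁺/Mg is the anode.
E°cell = +0.335 − (−2.364) = +2.699 V, with n = 2 electrons transferred.
For the overall reaction Cu2+(aq) + Mg(s) → Cu(s) + Mg2+(aq), Q = [Mg2+(aq)] / [Cu2+(aq)] = 0.0224, giving log Q = −1.650.
E = E° − (0.0694/n)·log Q = +2.699 − (0.0694/2)(−1.650) = +2.756 V.

+2.756 V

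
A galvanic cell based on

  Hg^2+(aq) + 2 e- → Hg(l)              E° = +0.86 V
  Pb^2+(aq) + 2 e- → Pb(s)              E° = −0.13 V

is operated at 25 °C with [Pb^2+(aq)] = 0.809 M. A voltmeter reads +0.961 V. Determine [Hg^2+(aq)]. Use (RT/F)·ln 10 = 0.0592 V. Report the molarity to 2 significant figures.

0.085 M

The Hg²⁺/Hg couple has the larger reduction potential, so it is the cathode: E°cell = +0.86 − (−0.13) = +0.99 V and n = 2.
Since E = E° − (0.0592/n)·log Q, log Q = n(E° − E)/0.0592 = 0.980.
The balanced reaction is Hg^2+(aq) + Pb(s) → Hg(l) + Pb^2+(aq), so Q = [Pb^2+(aq)] / [Hg^2+(aq)].
Substituting the known concentrations and solving, log [Hg^2+(aq)] = −1.072 and [Hg^2+(aq)] = 0.085 M.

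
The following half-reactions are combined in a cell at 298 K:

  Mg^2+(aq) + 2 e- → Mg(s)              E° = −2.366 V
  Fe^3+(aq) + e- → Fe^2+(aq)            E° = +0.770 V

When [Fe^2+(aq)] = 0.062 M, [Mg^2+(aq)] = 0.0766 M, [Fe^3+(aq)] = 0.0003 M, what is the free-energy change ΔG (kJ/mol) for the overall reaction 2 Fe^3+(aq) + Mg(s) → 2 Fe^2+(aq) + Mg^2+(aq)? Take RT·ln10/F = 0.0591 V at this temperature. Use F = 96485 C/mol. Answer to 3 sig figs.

−585 kJ/mol

The standard cell potential is +0.770 − (−2.366) = +3.136 V, with n = 2 electrons in the balanced equation.
Q = ([Fe^2+(aq)]^2·[Mg^2+(aq)]) / [Fe^3+(aq)]^2 = 3.27×10^3, so log Q = 3.515 and E = +3.136 − (0.0591/2)(3.515) = +3.0321 V.
Then ΔG = −nFE = −2 × 96485 × +3.0321 J/mol = −585 kJ/mol.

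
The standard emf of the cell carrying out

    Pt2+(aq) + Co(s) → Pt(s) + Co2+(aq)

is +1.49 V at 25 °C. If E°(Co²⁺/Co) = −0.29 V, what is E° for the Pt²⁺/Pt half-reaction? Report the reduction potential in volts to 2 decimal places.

In the reaction as written the Pt²⁺/Pt couple is reduced (cathode) and Co²⁺/Co is oxidized (anode), so E°cell = E°(Pt²⁺/Pt) − E°(Co²⁺/Co).
E°(Pt²⁺/Pt) = E°cell + E°(anode) = +1.49 + (−0.29) = +1.20 V.

+1.20 V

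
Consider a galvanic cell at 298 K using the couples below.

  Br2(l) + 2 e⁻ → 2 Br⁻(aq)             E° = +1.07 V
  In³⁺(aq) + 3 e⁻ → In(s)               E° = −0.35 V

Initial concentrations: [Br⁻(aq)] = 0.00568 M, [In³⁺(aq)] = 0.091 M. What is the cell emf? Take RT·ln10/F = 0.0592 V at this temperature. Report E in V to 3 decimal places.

+1.573 V

The Br₂/Br⁻ couple has the more positive E°, so it is the cathode; In³⁺/In is the anode.
E°cell = +1.07 − (−0.35) = +1.42 V, with n = 6 electrons transferred.
Balancing gives 3 Br2(l) + 2 In(s) → 6 Br⁻(aq) + 2 In³⁺(aq); hence Q = [Br⁻(aq)]^6·[In³⁺(aq)]^2 = 2.78×10^−16 (log Q = −15.556).
Applying E = E° − (RT ln10/nF)·log Q gives +1.42 − (0.0592/6)(−15.556) = +1.573 V.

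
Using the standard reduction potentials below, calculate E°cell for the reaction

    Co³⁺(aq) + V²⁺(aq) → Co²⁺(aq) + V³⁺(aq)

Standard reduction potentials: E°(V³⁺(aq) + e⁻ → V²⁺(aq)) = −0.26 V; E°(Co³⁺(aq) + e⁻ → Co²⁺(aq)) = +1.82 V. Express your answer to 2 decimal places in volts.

+2.08 V

In the reaction as written, Co³⁺(aq) is reduced (cathode) and V³⁺(aq) is produced by oxidation at the anode.
E°cell = E°(cathode) − E°(anode) = +1.82 − (−0.26) = +2.08 V.
The positive value indicates the reaction is spontaneous as written.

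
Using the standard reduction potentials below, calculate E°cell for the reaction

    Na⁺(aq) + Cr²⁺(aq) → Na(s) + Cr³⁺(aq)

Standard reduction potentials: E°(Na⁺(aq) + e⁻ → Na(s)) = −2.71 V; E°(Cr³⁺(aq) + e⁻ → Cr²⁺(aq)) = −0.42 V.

In the reaction as written, Na⁺(aq) is reduced (cathode) and Cr³⁺(aq) is produced by oxidation at the anode.
E°cell = E°(cathode) − E°(anode) = −2.71 − (−0.42) = −2.29 V.
The negative E°cell means the reaction is non-spontaneous in the direction written.

−2.29 V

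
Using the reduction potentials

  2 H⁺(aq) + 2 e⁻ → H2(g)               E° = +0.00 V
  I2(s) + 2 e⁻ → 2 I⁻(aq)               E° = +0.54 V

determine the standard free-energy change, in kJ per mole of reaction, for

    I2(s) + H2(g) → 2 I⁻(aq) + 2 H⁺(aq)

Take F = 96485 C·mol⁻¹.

−104 kJ/mol

In the reaction as written I2(s) is reduced, so the I₂/I⁻ couple is the cathode and 2H⁺/H₂ is the anode.
E°cell = +0.54 − (+0.00) = +0.54 V; balancing electrons gives n = 2.
ΔG° = −nFE°cell = −(2)(96485)(+0.54) J/mol = −104 kJ/mol.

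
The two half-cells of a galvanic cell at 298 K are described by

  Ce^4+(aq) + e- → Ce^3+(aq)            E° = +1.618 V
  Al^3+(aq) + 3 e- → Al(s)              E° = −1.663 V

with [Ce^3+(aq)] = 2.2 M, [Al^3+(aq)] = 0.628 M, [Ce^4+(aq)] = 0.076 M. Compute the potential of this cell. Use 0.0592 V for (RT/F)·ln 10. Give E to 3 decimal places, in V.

+3.198 V

The Ce⁴⁺/Ce³⁺ couple has the more positive E°, so it is the cathode; Al³⁺/Al is the anode.
E°cell = +1.618 − (−1.663) = +3.281 V, with n = 3 electrons transferred.
Balancing gives 3 Ce^4+(aq) + Al(s) → 3 Ce^3+(aq) + Al^3+(aq); hence Q = ([Ce^3+(aq)]^3·[Al^3+(aq)]) / [Ce^4+(aq)]^3 = 1.52×10^4 (log Q = 4.183).
By the Nernst equation, E = +3.281 − (0.0592/3)·(4.183) = +3.198 V.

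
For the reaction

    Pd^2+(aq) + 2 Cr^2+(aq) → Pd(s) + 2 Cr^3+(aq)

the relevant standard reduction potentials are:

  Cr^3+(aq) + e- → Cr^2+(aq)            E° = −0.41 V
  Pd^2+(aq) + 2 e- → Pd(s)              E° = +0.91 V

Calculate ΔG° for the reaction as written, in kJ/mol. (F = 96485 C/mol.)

−255 kJ/mol

In the reaction as written Pd^2+(aq) is reduced, so the Pd²⁺/Pd couple is the cathode and Cr³⁺/Cr²⁺ is the anode.
E°cell = +0.91 − (−0.41) = +1.32 V; balancing electrons gives n = 2.
ΔG° = −nFE°cell = −(2)(96485)(+1.32) J/mol = −255 kJ/mol.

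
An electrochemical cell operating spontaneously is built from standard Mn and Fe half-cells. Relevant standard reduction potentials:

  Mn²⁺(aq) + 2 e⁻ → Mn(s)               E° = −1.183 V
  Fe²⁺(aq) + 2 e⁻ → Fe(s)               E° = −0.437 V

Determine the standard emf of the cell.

+0.746 V

The Fe²⁺/Fe couple has the higher E°, so Fe ion is reduced (cathode) and Mn is oxidized (anode).
E°cell = E°(cathode) − E°(anode) = −0.437 − (−1.183) = +0.746 V.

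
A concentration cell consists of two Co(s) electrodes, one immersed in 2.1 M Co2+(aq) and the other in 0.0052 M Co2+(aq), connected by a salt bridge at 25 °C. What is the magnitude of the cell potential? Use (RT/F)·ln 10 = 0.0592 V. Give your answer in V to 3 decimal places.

For a concentration cell E°cell = 0, since both electrodes use the same couple.
The compartment with the higher Co2+(aq) concentration (2.1 M) acts as the cathode; ions are reduced there and produced at the dilute (0.0052 M) anode.
With n = 2, Ecell = −(0.0592/2)·log([dilute]/[conc]) = −(0.0592/2)·log(0.0052/2.1) = +0.077 V.

0.077 V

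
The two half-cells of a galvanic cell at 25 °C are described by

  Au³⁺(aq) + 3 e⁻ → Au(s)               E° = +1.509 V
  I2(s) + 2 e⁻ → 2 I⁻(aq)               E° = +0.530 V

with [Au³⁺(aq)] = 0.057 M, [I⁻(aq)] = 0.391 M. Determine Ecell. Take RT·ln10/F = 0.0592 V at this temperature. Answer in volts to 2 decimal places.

+0.93 V

The Au³⁺/Au couple has the more positive E°, so it is the cathode; I₂/I⁻ is the anode.
The standard potential is +1.509 − (+0.530) = +0.979 V and the balanced reaction transfers n = 6 electrons.
For the overall reaction 2 Au³⁺(aq) + 6 I⁻(aq) → 2 Au(s) + 3 I2(s), Q = 1 / ([Au³⁺(aq)]^2·[I⁻(aq)]^6) = 8.61×10^4, giving log Q = 4.935.
Applying E = E° − (RT ln10/nF)·log Q gives +0.979 − (0.0592/6)(4.935) = +0.93 V.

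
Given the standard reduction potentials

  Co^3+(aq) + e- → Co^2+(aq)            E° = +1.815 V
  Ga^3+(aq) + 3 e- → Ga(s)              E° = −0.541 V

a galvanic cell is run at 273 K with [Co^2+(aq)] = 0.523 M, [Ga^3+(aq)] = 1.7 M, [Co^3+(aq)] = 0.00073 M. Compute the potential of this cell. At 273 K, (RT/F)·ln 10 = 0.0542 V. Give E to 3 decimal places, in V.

Since E°(Co³⁺/Co²⁺) > E°(Ga³⁺/Ga), Co³⁺/Co²⁺ serves as the cathode.
The standard potential is +1.815 − (−0.541) = +2.356 V and the balanced reaction transfers n = 3 electrons.
For the overall reaction 3 Co^3+(aq) + Ga(s) → 3 Co^2+(aq) + Ga^3+(aq), Q = ([Co^2+(aq)]^3·[Ga^3+(aq)]) / [Co^3+(aq)]^3 = 6.25×10^8, giving log Q = 8.796.
Applying E = E° − (RT ln10/nF)·log Q gives +2.356 − (0.0542/3)(8.796) = +2.197 V.

+2.197 V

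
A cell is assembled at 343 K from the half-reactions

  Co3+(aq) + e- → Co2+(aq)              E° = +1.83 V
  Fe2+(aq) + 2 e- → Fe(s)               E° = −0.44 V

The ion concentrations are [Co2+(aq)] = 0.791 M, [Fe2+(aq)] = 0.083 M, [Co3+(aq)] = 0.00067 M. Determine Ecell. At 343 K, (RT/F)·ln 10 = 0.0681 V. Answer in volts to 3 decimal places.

+2.098 V

The Co³⁺/Co²⁺ couple has the more positive E°, so it is the cathode; Fe²⁺/Fe is the anode.
E°cell = +1.83 − (−0.44) = +2.27 V, with n = 2 electrons transferred.
For the overall reaction 2 Co3+(aq) + Fe(s) → 2 Co2+(aq) + Fe2+(aq), Q = ([Co2+(aq)]^2·[Fe2+(aq)]) / [Co3+(aq)]^2 = 1.16×10^5, giving log Q = 5.063.
By the Nernst equation, E = +2.27 − (0.0681/2)·(5.063) = +2.098 V.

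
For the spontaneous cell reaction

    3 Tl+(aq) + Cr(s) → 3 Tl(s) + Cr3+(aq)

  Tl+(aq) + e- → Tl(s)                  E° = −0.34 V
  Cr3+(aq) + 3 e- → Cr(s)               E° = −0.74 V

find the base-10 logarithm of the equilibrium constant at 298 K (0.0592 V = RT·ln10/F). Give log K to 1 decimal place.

log K = 20.3

The Tl⁺/Tl couple is reduced (cathode); E°cell = −0.34 − (−0.74) = +0.40 V with n = 3.
At equilibrium E = 0, so log K = nE°cell / 0.0592 = (3)(+0.40) / 0.0592 = 20.3.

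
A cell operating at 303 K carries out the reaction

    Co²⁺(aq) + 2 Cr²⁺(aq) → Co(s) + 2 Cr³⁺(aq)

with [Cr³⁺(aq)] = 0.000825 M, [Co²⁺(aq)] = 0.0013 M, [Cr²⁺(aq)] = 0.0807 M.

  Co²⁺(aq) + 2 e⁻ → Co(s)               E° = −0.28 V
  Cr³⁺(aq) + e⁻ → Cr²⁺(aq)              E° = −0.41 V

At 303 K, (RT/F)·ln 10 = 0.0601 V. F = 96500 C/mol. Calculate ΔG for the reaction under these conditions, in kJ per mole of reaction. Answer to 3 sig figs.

−31.4 kJ/mol

E°cell = −0.28 − (−0.41) = +0.13 V; the balanced reaction transfers n = 2 electrons.
The reaction quotient is [Cr³⁺(aq)]^2 / ([Co²⁺(aq)]·[Cr²⁺(aq)]^2) = 0.0804; by Nernst, E = +0.13 − (0.0601/2)(−1.095) = +0.1629 V.
Then ΔG = −nFE = −2 × 96500 × +0.1629 J/mol = −31.4 kJ/mol.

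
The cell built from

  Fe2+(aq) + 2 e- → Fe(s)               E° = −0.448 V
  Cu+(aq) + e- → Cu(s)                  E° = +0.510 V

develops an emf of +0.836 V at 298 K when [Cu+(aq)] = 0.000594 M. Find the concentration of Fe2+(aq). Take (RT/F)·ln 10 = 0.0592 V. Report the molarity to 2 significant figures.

0.0047 M

Cu⁺/Cu is the cathode (higher E°); E°cell = +0.510 − (−0.448) = +0.958 V with n = 2.
Rearranging E = E° − (0.0592/n)·log Q gives log Q = 2(+0.958 − (+0.836))/0.0592 = 4.122.
For 2 Cu+(aq) + Fe(s) → 2 Cu(s) + Fe2+(aq), the reaction quotient is Q = [Fe2+(aq)] / [Cu+(aq)]^2.
Substituting the known concentrations and solving, log [Fe2+(aq)] = −2.330 and [Fe2+(aq)] = 0.0047 M.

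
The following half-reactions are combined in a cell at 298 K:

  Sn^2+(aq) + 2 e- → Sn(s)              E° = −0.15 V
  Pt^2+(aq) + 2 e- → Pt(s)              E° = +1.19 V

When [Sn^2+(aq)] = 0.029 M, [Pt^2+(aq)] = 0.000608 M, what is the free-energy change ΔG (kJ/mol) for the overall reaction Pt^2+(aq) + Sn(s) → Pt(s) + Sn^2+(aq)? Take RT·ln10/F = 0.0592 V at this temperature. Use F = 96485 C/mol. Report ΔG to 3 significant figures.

E°cell = +1.19 − (−0.15) = +1.34 V; the balanced reaction transfers n = 2 electrons.
The reaction quotient is [Sn^2+(aq)] / [Pt^2+(aq)] = 47.7; by Nernst, E = +1.34 − (0.0592/2)(1.678) = +1.2903 V.
Finally ΔG = −nFE = −(2)(96485 C/mol)(+1.2903 V) = −249 kJ/mol.

−249 kJ/mol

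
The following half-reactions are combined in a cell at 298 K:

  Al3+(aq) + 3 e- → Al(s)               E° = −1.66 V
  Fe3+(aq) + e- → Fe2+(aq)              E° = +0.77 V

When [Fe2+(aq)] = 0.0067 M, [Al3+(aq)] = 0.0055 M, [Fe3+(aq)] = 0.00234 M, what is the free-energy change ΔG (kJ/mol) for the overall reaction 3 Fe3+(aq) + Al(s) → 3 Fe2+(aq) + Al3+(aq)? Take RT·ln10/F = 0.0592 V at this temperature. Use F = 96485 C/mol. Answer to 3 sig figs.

The standard cell potential is +0.77 − (−1.66) = +2.43 V, with n = 3 electrons in the balanced equation.
Q = ([Fe2+(aq)]^3·[Al3+(aq)]) / [Fe3+(aq)]^3 = 0.129, so log Q = −0.889 and E = +2.43 − (0.0592/3)(−0.889) = +2.4475 V.
Then ΔG = −nFE = −3 × 96485 × +2.4475 J/mol = −708 kJ/mol.

−708 kJ/mol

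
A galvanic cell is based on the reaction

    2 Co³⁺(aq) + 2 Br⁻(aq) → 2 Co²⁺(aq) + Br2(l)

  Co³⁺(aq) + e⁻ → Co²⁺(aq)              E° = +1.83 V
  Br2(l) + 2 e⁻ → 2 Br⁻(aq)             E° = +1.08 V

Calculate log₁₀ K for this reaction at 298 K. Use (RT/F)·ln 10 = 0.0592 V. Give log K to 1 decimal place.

The Co³⁺/Co²⁺ couple is reduced (cathode); E°cell = +1.83 − (+1.08) = +0.75 V with n = 2.
At equilibrium E = 0, so log K = nE°cell / 0.0592 = (2)(+0.75) / 0.0592 = 25.3.

log K = 25.3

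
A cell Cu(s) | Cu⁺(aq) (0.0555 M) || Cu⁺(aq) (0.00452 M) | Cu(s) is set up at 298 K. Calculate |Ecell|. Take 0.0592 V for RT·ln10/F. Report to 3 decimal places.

For a concentration cell E°cell = 0, since both electrodes use the same couple.
The compartment with the higher Cu⁺(aq) concentration (0.0555 M) acts as the cathode; ions are reduced there and produced at the dilute (0.00452 M) anode.
With n = 1, Ecell = −(0.0592/1)·log([dilute]/[conc]) = −(0.0592/1)·log(0.00452/0.0555) = +0.064 V.

0.064 V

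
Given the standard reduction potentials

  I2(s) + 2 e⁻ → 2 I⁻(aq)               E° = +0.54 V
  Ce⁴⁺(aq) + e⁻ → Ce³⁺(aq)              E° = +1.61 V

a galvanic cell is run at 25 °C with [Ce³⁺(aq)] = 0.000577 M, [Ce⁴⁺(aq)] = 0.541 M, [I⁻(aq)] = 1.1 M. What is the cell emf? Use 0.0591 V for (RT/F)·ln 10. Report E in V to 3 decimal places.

Ce⁴⁺/Ce³⁺ is reduced (cathode, E° = +1.61 V) and I₂/I⁻ is oxidized (anode).
The standard potential is +1.61 − (+0.54) = +1.07 V and the balanced reaction transfers n = 2 electrons.
The balanced reaction is 2 Ce⁴⁺(aq) + 2 I⁻(aq) → 2 Ce³⁺(aq) + I2(s), so Q = [Ce³⁺(aq)]^2 / ([Ce⁴⁺(aq)]^2·[I⁻(aq)]^2) = 9.4×10^−7 and log Q = −6.027.
By the Nernst equation, E = +1.07 − (0.0591/2)·(−6.027) = +1.248 V.

+1.248 V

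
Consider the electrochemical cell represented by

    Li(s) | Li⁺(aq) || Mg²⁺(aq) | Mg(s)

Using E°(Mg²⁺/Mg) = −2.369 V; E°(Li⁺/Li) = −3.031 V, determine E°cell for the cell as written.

By convention the left-hand electrode in cell notation is the anode (oxidation) and the right-hand electrode is the cathode (reduction).
E°cell = E°(right) − E°(left) = −2.369 − (−3.031) = +0.662 V.

+0.662 V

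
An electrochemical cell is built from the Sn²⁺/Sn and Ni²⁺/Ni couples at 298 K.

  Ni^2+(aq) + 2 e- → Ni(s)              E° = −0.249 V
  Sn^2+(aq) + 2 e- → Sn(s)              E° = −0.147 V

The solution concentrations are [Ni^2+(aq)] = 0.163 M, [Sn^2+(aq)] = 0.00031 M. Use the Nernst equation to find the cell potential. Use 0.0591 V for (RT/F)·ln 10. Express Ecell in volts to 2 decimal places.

Since E°(Sn²⁺/Sn) > E°(Ni²⁺/Ni), Sn²⁺/Sn serves as the cathode.
E°cell = −0.147 − (−0.249) = +0.102 V, with n = 2 electrons transferred.
The balanced reaction is Sn^2+(aq) + Ni(s) → Sn(s) + Ni^2+(aq), so Q = [Ni^2+(aq)] / [Sn^2+(aq)] = 526 and log Q = 2.721.
By the Nernst equation, E = +0.102 − (0.0591/2)·(2.721) = +0.02 V.

+0.02 V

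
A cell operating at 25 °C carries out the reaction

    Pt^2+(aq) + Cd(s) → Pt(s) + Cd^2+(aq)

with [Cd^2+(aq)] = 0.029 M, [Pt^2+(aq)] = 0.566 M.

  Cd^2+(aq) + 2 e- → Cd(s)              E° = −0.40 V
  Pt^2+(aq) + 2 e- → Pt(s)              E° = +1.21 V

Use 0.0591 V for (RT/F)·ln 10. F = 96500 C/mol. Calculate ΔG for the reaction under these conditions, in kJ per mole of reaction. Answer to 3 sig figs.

E°cell = +1.21 − (−0.40) = +1.61 V; the balanced reaction transfers n = 2 electrons.
Here Q = [Cd^2+(aq)] / [Pt^2+(aq)] = 0.0512 (log Q = −1.290), giving E = +1.61 − (0.0591/2)·(−1.290) = +1.6481 V.
Then ΔG = −nFE = −2 × 96500 × +1.6481 J/mol = −318 kJ/mol.

−318 kJ/mol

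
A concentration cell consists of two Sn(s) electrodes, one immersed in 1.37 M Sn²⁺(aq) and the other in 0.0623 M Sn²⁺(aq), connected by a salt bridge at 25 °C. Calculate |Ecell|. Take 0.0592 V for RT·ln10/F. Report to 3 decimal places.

0.040 V

For a concentration cell E°cell = 0, since both electrodes use the same couple.
The compartment with the higher Sn²⁺(aq) concentration (1.37 M) acts as the cathode; ions are reduced there and produced at the dilute (0.0623 M) anode.
With n = 2, Ecell = −(0.0592/2)·log([dilute]/[conc]) = −(0.0592/2)·log(0.0623/1.37) = +0.040 V.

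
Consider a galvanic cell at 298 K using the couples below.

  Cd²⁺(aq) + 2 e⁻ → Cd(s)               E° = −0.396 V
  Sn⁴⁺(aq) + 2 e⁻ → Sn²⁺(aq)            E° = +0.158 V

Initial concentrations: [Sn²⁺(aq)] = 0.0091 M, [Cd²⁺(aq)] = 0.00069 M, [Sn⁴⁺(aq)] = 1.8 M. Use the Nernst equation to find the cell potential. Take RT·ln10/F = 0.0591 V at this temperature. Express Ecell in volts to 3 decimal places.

+0.715 V

Sn⁴⁺/Sn²⁺ is reduced (cathode, E° = +0.158 V) and Cd²⁺/Cd is oxidized (anode).
E°cell = E°cat − E°an = +0.158 − (−0.396) = +0.554 V; n = 2.
Balancing gives Sn⁴⁺(aq) + Cd(s) → Sn²⁺(aq) + Cd²⁺(aq); hence Q = ([Sn²⁺(aq)]·[Cd²⁺(aq)]) / [Sn⁴⁺(aq)] = 3.49×10^−6 (log Q = −5.457).
E = E° − (0.0591/n)·log Q = +0.554 − (0.0591/2)(−5.457) = +0.715 V.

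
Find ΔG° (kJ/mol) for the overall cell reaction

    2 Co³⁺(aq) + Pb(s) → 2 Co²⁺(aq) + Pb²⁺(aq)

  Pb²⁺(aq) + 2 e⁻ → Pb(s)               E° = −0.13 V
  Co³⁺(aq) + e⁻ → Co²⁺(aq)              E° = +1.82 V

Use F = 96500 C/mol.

−376 kJ/mol

In the reaction as written Co³⁺(aq) is reduced, so the Co³⁺/Co²⁺ couple is the cathode and Pb²⁺/Pb is the anode.
E°cell = +1.82 − (−0.13) = +1.95 V; balancing electrons gives n = 2.
ΔG° = −nFE°cell = −(2)(96500)(+1.95) J/mol = −376 kJ/mol.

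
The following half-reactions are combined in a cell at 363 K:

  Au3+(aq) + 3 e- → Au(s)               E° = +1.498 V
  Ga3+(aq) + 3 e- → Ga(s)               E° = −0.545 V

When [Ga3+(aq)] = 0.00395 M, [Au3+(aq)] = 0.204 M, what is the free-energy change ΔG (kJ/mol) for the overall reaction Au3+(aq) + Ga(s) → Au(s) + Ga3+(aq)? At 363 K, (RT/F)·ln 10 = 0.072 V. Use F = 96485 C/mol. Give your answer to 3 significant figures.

E°cell = +1.498 − (−0.545) = +2.043 V; the balanced reaction transfers n = 3 electrons.
Here Q = [Ga3+(aq)] / [Au3+(aq)] = 0.0194 (log Q = −1.713), giving E = +2.043 − (0.072/3)·(−1.713) = +2.0841 V.
Then ΔG = −nFE = −3 × 96485 × +2.0841 J/mol = −603 kJ/mol.

−603 kJ/mol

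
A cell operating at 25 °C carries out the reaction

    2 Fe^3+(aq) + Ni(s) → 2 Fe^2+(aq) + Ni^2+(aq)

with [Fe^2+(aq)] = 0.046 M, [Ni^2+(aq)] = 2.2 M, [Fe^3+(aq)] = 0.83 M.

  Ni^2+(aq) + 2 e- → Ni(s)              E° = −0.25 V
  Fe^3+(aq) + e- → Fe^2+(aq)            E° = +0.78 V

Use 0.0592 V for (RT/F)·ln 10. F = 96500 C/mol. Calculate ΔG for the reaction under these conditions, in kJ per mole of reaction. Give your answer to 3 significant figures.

−211 kJ/mol

E°cell = +0.78 − (−0.25) = +1.03 V; the balanced reaction transfers n = 2 electrons.
Q = ([Fe^2+(aq)]^2·[Ni^2+(aq)]) / [Fe^3+(aq)]^2 = 0.00676, so log Q = −2.170 and E = +1.03 − (0.0592/2)(−2.170) = +1.0942 V.
Finally ΔG = −nFE = −(2)(96500 C/mol)(+1.0942 V) = −211 kJ/mol.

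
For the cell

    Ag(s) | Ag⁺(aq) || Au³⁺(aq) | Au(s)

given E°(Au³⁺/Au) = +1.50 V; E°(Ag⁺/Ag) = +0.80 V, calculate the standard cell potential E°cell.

+0.70 V

By convention the left-hand electrode in cell notation is the anode (oxidation) and the right-hand electrode is the cathode (reduction).
E°cell = E°(right) − E°(left) = +1.50 − (+0.80) = +0.70 V.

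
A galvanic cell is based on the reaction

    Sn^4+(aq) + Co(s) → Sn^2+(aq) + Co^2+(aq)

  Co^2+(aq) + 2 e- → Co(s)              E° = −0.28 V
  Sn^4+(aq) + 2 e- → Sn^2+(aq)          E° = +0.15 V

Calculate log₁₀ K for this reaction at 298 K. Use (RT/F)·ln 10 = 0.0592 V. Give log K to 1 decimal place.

The Sn⁴⁺/Sn²⁺ couple is reduced (cathode); E°cell = +0.15 − (−0.28) = +0.43 V with n = 2.
At equilibrium E = 0, so log K = nE°cell / 0.0592 = (2)(+0.43) / 0.0592 = 14.5.

log K = 14.5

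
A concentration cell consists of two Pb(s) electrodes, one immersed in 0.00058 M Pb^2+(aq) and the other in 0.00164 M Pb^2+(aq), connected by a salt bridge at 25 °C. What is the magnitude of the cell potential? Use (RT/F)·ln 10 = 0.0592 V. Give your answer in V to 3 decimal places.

For a concentration cell E°cell = 0, since both electrodes use the same couple.
The compartment with the higher Pb^2+(aq) concentration (0.00164 M) acts as the cathode; ions are reduced there and produced at the dilute (0.00058 M) anode.
With n = 2, Ecell = −(0.0592/2)·log([dilute]/[conc]) = −(0.0592/2)·log(0.00058/0.00164) = +0.013 V.

0.013 V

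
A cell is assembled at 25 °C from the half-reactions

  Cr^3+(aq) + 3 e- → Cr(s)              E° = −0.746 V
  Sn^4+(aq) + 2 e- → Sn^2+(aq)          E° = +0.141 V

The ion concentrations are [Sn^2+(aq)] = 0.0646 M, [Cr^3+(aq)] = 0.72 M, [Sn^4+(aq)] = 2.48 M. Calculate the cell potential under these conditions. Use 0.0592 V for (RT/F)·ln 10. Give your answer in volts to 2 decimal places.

+0.94 V

The Sn⁴⁺/Sn²⁺ couple has the more positive E°, so it is the cathode; Cr³⁺/Cr is the anode.
The standard potential is +0.141 − (−0.746) = +0.887 V and the balanced reaction transfers n = 6 electrons.
For the overall reaction 3 Sn^4+(aq) + 2 Cr(s) → 3 Sn^2+(aq) + 2 Cr^3+(aq), Q = ([Sn^2+(aq)]^3·[Cr^3+(aq)]^2) / [Sn^4+(aq)]^3 = 9.16×10^−6, giving log Q = −5.038.
E = E° − (0.0592/n)·log Q = +0.887 − (0.0592/6)(−5.038) = +0.94 V.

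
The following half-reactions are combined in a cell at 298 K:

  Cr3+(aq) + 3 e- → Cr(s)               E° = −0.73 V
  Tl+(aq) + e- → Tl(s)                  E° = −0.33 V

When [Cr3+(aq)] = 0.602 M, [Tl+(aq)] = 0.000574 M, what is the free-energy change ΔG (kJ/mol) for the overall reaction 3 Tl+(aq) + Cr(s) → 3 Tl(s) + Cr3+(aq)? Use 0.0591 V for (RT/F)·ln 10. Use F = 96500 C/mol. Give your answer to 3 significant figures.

−61.6 kJ/mol

The standard cell potential is −0.33 − (−0.73) = +0.40 V, with n = 3 electrons in the balanced equation.
Q = [Cr3+(aq)] / [Tl+(aq)]^3 = 3.18×10^9, so log Q = 9.503 and E = +0.40 − (0.0591/3)(9.503) = +0.2128 V.
Finally ΔG = −nFE = −(3)(96500 C/mol)(+0.2128 V) = −61.6 kJ/mol.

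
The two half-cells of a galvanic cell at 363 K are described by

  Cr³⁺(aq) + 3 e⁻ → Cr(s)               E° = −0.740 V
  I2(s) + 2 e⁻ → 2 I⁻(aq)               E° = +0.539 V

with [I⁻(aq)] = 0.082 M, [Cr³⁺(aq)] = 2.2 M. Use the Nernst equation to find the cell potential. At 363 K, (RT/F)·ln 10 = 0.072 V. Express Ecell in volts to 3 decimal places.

I₂/I⁻ is reduced (cathode, E° = +0.539 V) and Cr³⁺/Cr is oxidized (anode).
The standard potential is +0.539 − (−0.740) = +1.279 V and the balanced reaction transfers n = 6 electrons.
Balancing gives 3 I2(s) + 2 Cr(s) → 6 I⁻(aq) + 2 Cr³⁺(aq); hence Q = [I⁻(aq)]^6·[Cr³⁺(aq)]^2 = 1.47×10^−6 (log Q = −5.832).
E = E° − (0.072/n)·log Q = +1.279 − (0.072/6)(−5.832) = +1.349 V.

+1.349 V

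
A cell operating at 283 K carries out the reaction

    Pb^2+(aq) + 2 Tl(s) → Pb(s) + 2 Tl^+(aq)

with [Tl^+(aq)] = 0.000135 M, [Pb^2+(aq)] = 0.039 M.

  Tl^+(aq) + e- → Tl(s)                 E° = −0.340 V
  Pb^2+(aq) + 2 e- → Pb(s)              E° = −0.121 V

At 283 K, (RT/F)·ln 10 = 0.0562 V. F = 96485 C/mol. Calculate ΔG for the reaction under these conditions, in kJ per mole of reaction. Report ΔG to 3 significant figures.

−76.6 kJ/mol

With Pb²⁺/Pb reduced at the cathode, E°cell = −0.121 − (−0.340) = +0.219 V and n = 2.
Here Q = [Tl^+(aq)]^2 / [Pb^2+(aq)] = 4.67×10^−7 (log Q = −6.330), giving E = +0.219 − (0.0562/2)·(−6.330) = +0.3969 V.
ΔG = −nFE = −(2)(96485)(+0.3969) J/mol = −76.6 kJ/mol.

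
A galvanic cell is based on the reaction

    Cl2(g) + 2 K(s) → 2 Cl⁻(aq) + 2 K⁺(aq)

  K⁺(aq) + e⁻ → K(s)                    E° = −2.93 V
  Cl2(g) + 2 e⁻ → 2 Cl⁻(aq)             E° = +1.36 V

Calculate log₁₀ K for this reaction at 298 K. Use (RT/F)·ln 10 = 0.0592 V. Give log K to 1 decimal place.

The Cl₂/Cl⁻ couple is reduced (cathode); E°cell = +1.36 − (−2.93) = +4.29 V with n = 2.
At equilibrium E = 0, so log K = nE°cell / 0.0592 = (2)(+4.29) / 0.0592 = 144.9.

log K = 144.9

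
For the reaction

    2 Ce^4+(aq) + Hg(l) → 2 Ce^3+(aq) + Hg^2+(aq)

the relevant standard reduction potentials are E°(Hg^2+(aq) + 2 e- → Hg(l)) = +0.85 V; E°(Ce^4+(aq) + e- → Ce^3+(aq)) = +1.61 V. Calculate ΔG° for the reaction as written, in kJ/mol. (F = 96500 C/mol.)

−147 kJ/mol

In the reaction as written Ce^4+(aq) is reduced, so the Ce⁴⁺/Ce³⁺ couple is the cathode and Hg²⁺/Hg is the anode.
E°cell = +1.61 − (+0.85) = +0.76 V; balancing electrons gives n = 2.
ΔG° = −nFE°cell = −(2)(96500)(+0.76) J/mol = −147 kJ/mol.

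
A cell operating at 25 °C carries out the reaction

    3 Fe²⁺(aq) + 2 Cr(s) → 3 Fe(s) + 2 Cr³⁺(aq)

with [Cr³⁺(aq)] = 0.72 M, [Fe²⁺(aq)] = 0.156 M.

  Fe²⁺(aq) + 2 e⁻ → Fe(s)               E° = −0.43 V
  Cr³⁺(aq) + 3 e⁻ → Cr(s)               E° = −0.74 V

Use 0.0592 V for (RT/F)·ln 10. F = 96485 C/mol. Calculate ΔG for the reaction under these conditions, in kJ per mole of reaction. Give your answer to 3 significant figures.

With Fe²⁺/Fe reduced at the cathode, E°cell = −0.43 − (−0.74) = +0.31 V and n = 6.
The reaction quotient is [Cr³⁺(aq)]^2 / [Fe²⁺(aq)]^3 = 137; by Nernst, E = +0.31 − (0.0592/6)(2.135) = +0.2889 V.
Then ΔG = −nFE = −6 × 96485 × +0.2889 J/mol = −167 kJ/mol.

−167 kJ/mol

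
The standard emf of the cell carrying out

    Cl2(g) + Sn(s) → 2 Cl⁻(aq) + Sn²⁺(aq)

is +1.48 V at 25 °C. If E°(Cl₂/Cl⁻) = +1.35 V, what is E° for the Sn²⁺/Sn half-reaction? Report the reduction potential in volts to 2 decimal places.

−0.13 V

In the reaction as written the Cl₂/Cl⁻ couple is reduced (cathode) and Sn²⁺/Sn is oxidized (anode), so E°cell = E°(Cl₂/Cl⁻) − E°(Sn²⁺/Sn).
E°(Sn²⁺/Sn) = E°(cathode) − E°cell = +1.35 − (+1.48) = −0.13 V.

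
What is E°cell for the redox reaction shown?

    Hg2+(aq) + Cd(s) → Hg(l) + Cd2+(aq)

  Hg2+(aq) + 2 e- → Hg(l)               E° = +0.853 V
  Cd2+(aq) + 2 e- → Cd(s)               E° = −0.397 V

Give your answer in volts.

+1.250 V

Hg2+(aq) gains electrons, so the Hg²⁺/Hg couple is the cathode; the Cd²⁺/Cd couple is the anode.
E°cell = E°(cathode) − E°(anode) = +0.853 − (−0.397) = +1.250 V.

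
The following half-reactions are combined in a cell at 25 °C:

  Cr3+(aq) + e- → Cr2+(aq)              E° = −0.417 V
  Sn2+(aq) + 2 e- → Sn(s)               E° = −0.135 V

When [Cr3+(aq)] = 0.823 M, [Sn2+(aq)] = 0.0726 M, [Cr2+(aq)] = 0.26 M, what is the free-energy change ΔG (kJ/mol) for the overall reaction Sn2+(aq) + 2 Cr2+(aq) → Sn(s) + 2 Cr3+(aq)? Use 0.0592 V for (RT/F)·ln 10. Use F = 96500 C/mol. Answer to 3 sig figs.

−42.2 kJ/mol

The standard cell potential is −0.135 − (−0.417) = +0.282 V, with n = 2 electrons in the balanced equation.
Q = [Cr3+(aq)]^2 / ([Sn2+(aq)]·[Cr2+(aq)]^2) = 138, so log Q = 2.140 and E = +0.282 − (0.0592/2)(2.140) = +0.2187 V.
ΔG = −nFE = −(2)(96500)(+0.2187) J/mol = −42.2 kJ/mol.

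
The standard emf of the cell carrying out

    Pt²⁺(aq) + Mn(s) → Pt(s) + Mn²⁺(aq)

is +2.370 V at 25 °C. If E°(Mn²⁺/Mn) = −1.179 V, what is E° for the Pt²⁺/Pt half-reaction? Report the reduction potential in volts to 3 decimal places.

+1.191 V

In the reaction as written the Pt²⁺/Pt couple is reduced (cathode) and Mn²⁺/Mn is oxidized (anode), so E°cell = E°(Pt²⁺/Pt) − E°(Mn²⁺/Mn).
E°(Pt²⁺/Pt) = E°cell + E°(anode) = +2.370 + (−1.179) = +1.191 V.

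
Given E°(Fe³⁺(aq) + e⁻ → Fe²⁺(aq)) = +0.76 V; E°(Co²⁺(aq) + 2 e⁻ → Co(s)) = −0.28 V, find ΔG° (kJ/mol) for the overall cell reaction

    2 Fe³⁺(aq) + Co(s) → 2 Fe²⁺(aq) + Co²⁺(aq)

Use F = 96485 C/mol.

−201 kJ/mol

In the reaction as written Fe³⁺(aq) is reduced, so the Fe³⁺/Fe²⁺ couple is the cathode and Co²⁺/Co is the anode.
E°cell = +0.76 − (−0.28) = +1.04 V; balancing electrons gives n = 2.
ΔG° = −nFE°cell = −(2)(96485)(+1.04) J/mol = −201 kJ/mol.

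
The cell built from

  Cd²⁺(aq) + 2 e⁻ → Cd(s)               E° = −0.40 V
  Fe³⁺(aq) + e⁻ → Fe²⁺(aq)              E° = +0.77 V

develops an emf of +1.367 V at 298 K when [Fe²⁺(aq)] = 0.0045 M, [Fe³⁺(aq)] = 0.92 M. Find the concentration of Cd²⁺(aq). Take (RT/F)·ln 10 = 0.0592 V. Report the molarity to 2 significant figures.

With Fe³⁺/Fe²⁺ at the cathode and Cd²⁺/Cd at the anode, E°cell = +0.77 − (−0.40) = +1.17 V (n = 2).
From the Nernst equation, log Q = n(E° − E)/0.0592 = 2·(+1.17 − (+1.367))/0.0592 = −6.655.
Balancing electrons gives 2 Fe³⁺(aq) + Cd(s) → 2 Fe²⁺(aq) + Cd²⁺(aq); thus Q = ([Fe²⁺(aq)]^2·[Cd²⁺(aq)]) / [Fe³⁺(aq)]^2.
Substituting the known concentrations and solving, log [Cd²⁺(aq)] = −2.034 and [Cd²⁺(aq)] = 0.0092 M.

0.0092 M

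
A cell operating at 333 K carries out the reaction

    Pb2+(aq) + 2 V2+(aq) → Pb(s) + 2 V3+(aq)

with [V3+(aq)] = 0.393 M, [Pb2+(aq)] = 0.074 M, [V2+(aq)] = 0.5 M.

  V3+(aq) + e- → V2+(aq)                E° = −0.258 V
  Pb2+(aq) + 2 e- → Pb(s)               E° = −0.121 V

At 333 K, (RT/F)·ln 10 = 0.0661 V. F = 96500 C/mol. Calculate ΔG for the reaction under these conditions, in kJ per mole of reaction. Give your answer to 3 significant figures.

With Pb²⁺/Pb reduced at the cathode, E°cell = −0.121 − (−0.258) = +0.137 V and n = 2.
The reaction quotient is [V3+(aq)]^2 / ([Pb2+(aq)]·[V2+(aq)]^2) = 8.35; by Nernst, E = +0.137 − (0.0661/2)(0.922) = +0.1065 V.
Then ΔG = −nFE = −2 × 96500 × +0.1065 J/mol = −20.6 kJ/mol.

−20.6 kJ/mol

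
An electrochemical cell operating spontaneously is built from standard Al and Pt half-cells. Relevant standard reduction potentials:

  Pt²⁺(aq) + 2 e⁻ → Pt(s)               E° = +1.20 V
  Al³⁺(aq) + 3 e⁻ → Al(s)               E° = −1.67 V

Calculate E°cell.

The Pt²⁺/Pt couple has the higher E°, so Pt ion is reduced (cathode) and Al is oxidized (anode).
E°cell = E°(cathode) − E°(anode) = +1.20 − (−1.67) = +2.87 V.

+2.87 V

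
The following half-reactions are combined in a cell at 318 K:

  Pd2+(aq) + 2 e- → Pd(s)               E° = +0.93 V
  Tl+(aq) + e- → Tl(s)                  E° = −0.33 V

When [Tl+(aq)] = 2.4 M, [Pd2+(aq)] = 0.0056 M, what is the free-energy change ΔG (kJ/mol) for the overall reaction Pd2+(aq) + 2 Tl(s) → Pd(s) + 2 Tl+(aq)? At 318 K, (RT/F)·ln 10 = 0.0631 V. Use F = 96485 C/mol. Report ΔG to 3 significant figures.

−225 kJ/mol

E°cell = +0.93 − (−0.33) = +1.26 V; the balanced reaction transfers n = 2 electrons.
Q = [Tl+(aq)]^2 / [Pd2+(aq)] = 1.03×10^3, so log Q = 3.012 and E = +1.26 − (0.0631/2)(3.012) = +1.1650 V.
Finally ΔG = −nFE = −(2)(96485 C/mol)(+1.1650 V) = −225 kJ/mol.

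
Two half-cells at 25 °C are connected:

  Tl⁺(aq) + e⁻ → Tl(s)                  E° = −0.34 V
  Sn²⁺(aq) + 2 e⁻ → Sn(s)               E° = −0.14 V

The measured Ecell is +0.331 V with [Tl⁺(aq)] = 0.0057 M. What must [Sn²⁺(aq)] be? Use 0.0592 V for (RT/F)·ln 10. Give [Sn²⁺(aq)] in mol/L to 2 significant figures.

0.87 M

Sn²⁺/Sn is the cathode (higher E°); E°cell = −0.14 − (−0.34) = +0.20 V with n = 2.
From the Nernst equation, log Q = n(E° − E)/0.0592 = 2·(+0.20 − (+0.331))/0.0592 = −4.426.
For Sn²⁺(aq) + 2 Tl(s) → Sn(s) + 2 Tl⁺(aq), the reaction quotient is Q = [Tl⁺(aq)]^2 / [Sn²⁺(aq)].
Solving for the unknown gives log [Sn²⁺(aq)] = −0.062, so [Sn²⁺(aq)] ≈ 0.87 M.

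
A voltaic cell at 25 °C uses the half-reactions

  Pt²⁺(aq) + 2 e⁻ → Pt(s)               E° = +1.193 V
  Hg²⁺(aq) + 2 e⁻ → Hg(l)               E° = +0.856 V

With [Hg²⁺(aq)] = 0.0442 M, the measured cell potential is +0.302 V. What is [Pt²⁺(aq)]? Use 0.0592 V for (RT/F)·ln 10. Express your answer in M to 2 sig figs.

With Pt²⁺/Pt at the cathode and Hg²⁺/Hg at the anode, E°cell = +1.193 − (+0.856) = +0.337 V (n = 2).
Since E = E° − (0.0592/n)·log Q, log Q = n(E° − E)/0.0592 = 1.182.
For Pt²⁺(aq) + Hg(l) → Pt(s) + Hg²⁺(aq), the reaction quotient is Q = [Hg²⁺(aq)] / [Pt²⁺(aq)].
Solving for the unknown gives log [Pt²⁺(aq)] = −2.537, so [Pt²⁺(aq)] ≈ 0.0029 M.

0.0029 M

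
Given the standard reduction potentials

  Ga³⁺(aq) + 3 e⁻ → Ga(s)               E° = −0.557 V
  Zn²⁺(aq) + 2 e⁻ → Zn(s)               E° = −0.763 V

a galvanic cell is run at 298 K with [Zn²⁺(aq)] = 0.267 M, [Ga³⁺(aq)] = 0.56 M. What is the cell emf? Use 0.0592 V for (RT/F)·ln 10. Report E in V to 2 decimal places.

+0.22 V

Ga³⁺/Ga is reduced (cathode, E° = −0.557 V) and Zn²⁺/Zn is oxidized (anode).
E°cell = E°cat − E°an = −0.557 − (−0.763) = +0.206 V; n = 6.
For the overall reaction 2 Ga³⁺(aq) + 3 Zn(s) → 2 Ga(s) + 3 Zn²⁺(aq), Q = [Zn²⁺(aq)]^3 / [Ga³⁺(aq)]^2 = 0.0607, giving log Q = −1.217.
Applying E = E° − (RT ln10/nF)·log Q gives +0.206 − (0.0592/6)(−1.217) = +0.22 V.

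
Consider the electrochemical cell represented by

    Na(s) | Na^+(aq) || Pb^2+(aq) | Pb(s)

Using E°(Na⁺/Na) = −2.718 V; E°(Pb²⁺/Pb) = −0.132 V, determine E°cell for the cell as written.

By convention the left-hand electrode in cell notation is the anode (oxidation) and the right-hand electrode is the cathode (reduction).
E°cell = E°(right) − E°(left) = −0.132 − (−2.718) = +2.586 V.

+2.586 V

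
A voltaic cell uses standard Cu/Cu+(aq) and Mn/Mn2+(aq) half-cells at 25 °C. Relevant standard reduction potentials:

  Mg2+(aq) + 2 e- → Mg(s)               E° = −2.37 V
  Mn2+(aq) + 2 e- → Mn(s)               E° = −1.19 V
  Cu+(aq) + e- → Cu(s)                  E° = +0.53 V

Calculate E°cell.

+1.72 V

The Cu⁺/Cu couple has the higher E°, so Cu ion is reduced (cathode) and Mn is oxidized (anode).
E°cell = E°(cathode) − E°(anode) = +0.53 − (−1.19) = +1.72 V.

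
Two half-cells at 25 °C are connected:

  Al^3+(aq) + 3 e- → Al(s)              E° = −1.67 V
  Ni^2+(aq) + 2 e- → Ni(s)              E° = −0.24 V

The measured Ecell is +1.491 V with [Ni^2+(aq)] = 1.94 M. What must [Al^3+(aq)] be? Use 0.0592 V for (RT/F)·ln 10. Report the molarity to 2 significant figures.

With Ni²⁺/Ni at the cathode and Al³⁺/Al at the anode, E°cell = −0.24 − (−1.67) = +1.43 V (n = 6).
From the Nernst equation, log Q = n(E° − E)/0.0592 = 6·(+1.43 − (+1.491))/0.0592 = −6.182.
For 3 Ni^2+(aq) + 2 Al(s) → 3 Ni(s) + 2 Al^3+(aq), the reaction quotient is Q = [Al^3+(aq)]^2 / [Ni^2+(aq)]^3.
Substituting the known concentrations and solving, log [Al^3+(aq)] = −2.659 and [Al^3+(aq)] = 0.0022 M.

0.0022 M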